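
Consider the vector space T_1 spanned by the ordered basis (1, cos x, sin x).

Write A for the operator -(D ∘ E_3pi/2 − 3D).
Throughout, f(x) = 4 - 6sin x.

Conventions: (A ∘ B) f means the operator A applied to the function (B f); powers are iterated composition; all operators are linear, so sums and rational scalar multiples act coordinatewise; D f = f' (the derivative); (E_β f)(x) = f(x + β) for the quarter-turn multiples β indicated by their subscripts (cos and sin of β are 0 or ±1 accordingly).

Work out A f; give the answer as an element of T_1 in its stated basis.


the image equals g(x) = -18cos x + 6sin x

E_3pi/2 f = 4 + 6cos x
D E_3pi/2 f = -6sin x
D f = -6cos x
(-3D) f = 18cos x
(D ∘ E_3pi/2 − 3D) f = 18cos x - 6sin x
(-(D ∘ E_3pi/2 − 3D)) f = -18cos x + 6sin x


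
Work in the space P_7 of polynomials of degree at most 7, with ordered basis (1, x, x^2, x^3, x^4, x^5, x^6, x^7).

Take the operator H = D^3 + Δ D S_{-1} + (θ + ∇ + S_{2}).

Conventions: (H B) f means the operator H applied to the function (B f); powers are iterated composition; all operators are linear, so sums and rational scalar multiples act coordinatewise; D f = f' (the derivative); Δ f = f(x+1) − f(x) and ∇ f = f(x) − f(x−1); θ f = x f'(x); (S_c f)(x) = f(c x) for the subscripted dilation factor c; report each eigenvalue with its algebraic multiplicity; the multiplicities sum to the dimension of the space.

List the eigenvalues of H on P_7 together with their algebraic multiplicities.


image of 1: 1
image of x: 3x + 1
image of x^2: 6x^2 + 2x + 1
image of x^3: 11x^3 + 3x^2 - 9x + 4
image of x^4: 20x^4 + 4x^3 + 6x^2 + 40x + 3
image of x^5: 37x^5 + 5x^4 - 30x^3 + 40x^2 - 25x - 4
image of x^6: 70x^6 + 6x^5 + 15x^4 + 200x^3 + 45x^2 + 36x + 5
image of x^7: 135x^7 + 7x^6 - 63x^5 + 140x^4 - 175x^3 - 84x^2 - 49x - 6
the matrix is upper triangular; its diagonal is (1, 3, 6, 11, 20, 37, 70, 135)
for a triangular matrix the eigenvalues are the diagonal entries, with algebraic multiplicity their repetition count

λ = 1 (multiplicity 1), λ = 3 (multiplicity 1), λ = 6 (multiplicity 1), λ = 11 (multiplicity 1), λ = 20 (multiplicity 1), λ = 37 (multiplicity 1), λ = 70 (multiplicity 1), λ = 135 (multiplicity 1)


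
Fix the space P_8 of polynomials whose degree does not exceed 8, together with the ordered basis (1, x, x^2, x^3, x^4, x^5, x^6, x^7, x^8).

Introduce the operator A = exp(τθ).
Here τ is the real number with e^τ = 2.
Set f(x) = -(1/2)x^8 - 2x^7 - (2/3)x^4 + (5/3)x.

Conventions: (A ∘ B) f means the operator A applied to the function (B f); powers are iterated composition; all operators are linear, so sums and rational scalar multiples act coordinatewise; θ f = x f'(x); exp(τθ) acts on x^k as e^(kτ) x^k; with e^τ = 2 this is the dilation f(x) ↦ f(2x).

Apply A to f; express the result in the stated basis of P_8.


exp(τθ) x^k = e^(kτ) x^k; with e^τ = 2 this sends x^k to 2^k x^k
x ↦ 2 x
x^4 ↦ 16 x^4
x^7 ↦ 128 x^7
x^8 ↦ 256 x^8
applying this coordinatewise to f: exp(τθ) f = -128x^8 - 256x^7 - (32/3)x^4 + (10/3)x

g(x) = -128x^8 - 256x^7 - (32/3)x^4 + (10/3)x


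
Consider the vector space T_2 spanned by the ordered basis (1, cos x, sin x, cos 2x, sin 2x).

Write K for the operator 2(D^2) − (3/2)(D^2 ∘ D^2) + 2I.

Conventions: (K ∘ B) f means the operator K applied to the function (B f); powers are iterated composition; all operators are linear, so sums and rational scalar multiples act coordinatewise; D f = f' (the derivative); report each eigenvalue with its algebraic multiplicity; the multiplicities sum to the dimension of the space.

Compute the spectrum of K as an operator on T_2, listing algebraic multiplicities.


λ = -30 (multiplicity 2), λ = -3/2 (multiplicity 2), λ = 2 (multiplicity 1)

image of 1: 2
image of cos x: -(3/2)cos x
image of sin x: -(3/2)sin x
image of cos 2x: -30cos 2x
image of sin 2x: -30sin 2x
the matrix is diagonal; its diagonal is (2, -3/2, -3/2, -30, -30)
for a triangular matrix the eigenvalues are the diagonal entries, with algebraic multiplicity their repetition count


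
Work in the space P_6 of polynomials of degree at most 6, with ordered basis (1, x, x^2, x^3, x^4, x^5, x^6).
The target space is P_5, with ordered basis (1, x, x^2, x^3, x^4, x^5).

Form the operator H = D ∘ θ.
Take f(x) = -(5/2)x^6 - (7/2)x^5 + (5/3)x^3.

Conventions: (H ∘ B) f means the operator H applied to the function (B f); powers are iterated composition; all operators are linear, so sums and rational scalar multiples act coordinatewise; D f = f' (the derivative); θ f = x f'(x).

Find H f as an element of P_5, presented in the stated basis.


θ f = -15x^6 - (35/2)x^5 + 5x^3
D θ f = -90x^5 - (175/2)x^4 + 15x^2

the image equals g(x) = -90x^5 - (175/2)x^4 + 15x^2


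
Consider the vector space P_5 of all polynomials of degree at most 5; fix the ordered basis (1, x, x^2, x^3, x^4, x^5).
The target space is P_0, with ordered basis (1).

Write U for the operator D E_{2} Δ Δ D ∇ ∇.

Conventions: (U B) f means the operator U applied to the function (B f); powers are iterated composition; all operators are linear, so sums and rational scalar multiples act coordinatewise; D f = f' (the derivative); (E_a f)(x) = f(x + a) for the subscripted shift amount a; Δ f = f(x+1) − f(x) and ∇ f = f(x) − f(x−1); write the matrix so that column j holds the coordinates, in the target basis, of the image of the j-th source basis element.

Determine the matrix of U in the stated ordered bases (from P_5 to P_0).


image of 1: 0
image of x: 0
image of x^2: 0
image of x^3: 0
image of x^4: 0
image of x^5: 0
each image's coordinates form column j of the matrix

the matrix is [[0, 0, 0, 0, 0, 0]] (rows listed top to bottom)


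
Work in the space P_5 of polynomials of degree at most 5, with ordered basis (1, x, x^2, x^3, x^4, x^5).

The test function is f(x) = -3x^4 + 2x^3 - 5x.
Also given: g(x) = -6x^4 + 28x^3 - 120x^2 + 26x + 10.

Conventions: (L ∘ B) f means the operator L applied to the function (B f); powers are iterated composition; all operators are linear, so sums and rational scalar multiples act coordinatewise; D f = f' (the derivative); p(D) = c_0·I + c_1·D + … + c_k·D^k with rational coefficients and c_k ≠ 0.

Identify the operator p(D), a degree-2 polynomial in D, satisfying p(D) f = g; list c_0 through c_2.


D^0 f = -3x^4 + 2x^3 - 5x
D^1 f = -12x^3 + 6x^2 - 5
D^2 f = -36x^2 + 12x
matching coefficients of g against c_0 f + c_1 Df + … from the top degree down determines the c_i
solution: c_0 = 2, c_1 = -2, c_2 = 3

p(D) = 2·I − 2·D + 3·D^2, i.e. c_0 = 2, c_1 = -2, c_2 = 3


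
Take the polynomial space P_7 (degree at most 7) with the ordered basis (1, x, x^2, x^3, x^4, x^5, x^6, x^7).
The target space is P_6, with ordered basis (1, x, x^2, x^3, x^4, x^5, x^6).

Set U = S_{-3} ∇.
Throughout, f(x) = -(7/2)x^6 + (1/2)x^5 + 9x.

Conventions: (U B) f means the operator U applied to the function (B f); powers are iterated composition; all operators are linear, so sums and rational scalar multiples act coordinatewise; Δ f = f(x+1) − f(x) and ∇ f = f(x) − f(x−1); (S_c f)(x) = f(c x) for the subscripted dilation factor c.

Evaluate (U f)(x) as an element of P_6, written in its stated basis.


∇ f = -21x^5 + 55x^4 - 75x^3 + (115/2)x^2 - (47/2)x + 13
S_{-3} ∇ f = 5103x^5 + 4455x^4 + 2025x^3 + (1035/2)x^2 + (141/2)x + 13

g(x) = 5103x^5 + 4455x^4 + 2025x^3 + (1035/2)x^2 + (141/2)x + 13


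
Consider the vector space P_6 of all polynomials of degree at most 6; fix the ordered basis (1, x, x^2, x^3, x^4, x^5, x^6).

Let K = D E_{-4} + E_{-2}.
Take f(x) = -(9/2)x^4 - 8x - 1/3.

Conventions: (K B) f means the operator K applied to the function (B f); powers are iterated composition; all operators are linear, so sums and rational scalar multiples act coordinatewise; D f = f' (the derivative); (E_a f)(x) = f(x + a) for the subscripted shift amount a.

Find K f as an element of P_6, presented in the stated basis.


E_{-4} f = -(9/2)x^4 + 72x^3 - 432x^2 + 1144x - 3361/3
D E_{-4} f = -18x^3 + 216x^2 - 864x + 1144
E_{-2} f = -(9/2)x^4 + 36x^3 - 108x^2 + 136x - 169/3
(D E_{-4} + E_{-2}) f = -(9/2)x^4 + 18x^3 + 108x^2 - 728x + 3263/3

g(x) = -(9/2)x^4 + 18x^3 + 108x^2 - 728x + 3263/3


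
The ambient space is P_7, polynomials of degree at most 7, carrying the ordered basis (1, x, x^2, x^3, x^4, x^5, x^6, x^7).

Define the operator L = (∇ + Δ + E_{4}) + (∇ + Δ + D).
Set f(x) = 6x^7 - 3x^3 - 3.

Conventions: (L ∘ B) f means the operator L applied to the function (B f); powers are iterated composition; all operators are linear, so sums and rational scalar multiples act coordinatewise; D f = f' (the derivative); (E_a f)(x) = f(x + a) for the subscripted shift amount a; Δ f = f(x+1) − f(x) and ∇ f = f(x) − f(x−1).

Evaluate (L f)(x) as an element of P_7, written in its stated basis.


∇ f = 42x^6 - 126x^5 + 210x^4 - 210x^3 + 117x^2 - 33x + 3
Δ f = 42x^6 + 126x^5 + 210x^4 + 210x^3 + 117x^2 + 33x + 3
E_{4} f = 6x^7 + 168x^6 + 2016x^5 + 13440x^4 + 53757x^3 + 128988x^2 + 171888x + 98109
(∇ + Δ + E_{4}) f = 6x^7 + 252x^6 + 2016x^5 + 13860x^4 + 53757x^3 + 129222x^2 + 171888x + 98115
∇ f = 42x^6 - 126x^5 + 210x^4 - 210x^3 + 117x^2 - 33x + 3
Δ f = 42x^6 + 126x^5 + 210x^4 + 210x^3 + 117x^2 + 33x + 3
D f = 42x^6 - 9x^2
(∇ + Δ + D) f = 126x^6 + 420x^4 + 225x^2 + 6
((∇ + Δ + E_{4}) + (∇ + Δ + D)) f = 6x^7 + 378x^6 + 2016x^5 + 14280x^4 + 53757x^3 + 129447x^2 + 171888x + 98121

the result is g(x) = 6x^7 + 378x^6 + 2016x^5 + 14280x^4 + 53757x^3 + 129447x^2 + 171888x + 98121


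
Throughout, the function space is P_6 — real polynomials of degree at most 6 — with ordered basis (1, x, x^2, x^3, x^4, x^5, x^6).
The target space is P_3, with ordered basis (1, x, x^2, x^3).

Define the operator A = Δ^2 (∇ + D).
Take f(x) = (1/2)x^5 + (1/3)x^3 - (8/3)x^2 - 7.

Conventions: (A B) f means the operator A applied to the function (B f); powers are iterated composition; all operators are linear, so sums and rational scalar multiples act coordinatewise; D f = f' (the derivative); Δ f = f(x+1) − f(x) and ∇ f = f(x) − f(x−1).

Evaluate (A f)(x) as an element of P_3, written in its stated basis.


g(x) = 60x^2 + 90x + 54

∇ f = (5/2)x^4 - 5x^3 + 6x^2 - (53/6)x + 7/2
D f = (5/2)x^4 + x^2 - (16/3)x
(∇ + D) f = 5x^4 - 5x^3 + 7x^2 - (85/6)x + 7/2
Δ (∇ + D) f = 20x^3 + 15x^2 + 19x - 43/6
Δ Δ (∇ + D) f = 60x^2 + 90x + 54


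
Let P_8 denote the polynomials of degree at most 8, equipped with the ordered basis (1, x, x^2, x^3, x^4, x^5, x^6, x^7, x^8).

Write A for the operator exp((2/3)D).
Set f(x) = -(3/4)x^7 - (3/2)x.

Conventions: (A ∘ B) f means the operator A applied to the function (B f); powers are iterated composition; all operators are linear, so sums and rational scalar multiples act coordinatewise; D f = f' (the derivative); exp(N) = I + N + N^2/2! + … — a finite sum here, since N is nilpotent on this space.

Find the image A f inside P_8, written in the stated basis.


order-1 term: -(7/2)x^6 - 1
order-2 term: -7x^5
order-3 term: -(70/9)x^4
order-4 term: -(140/27)x^3
order-5 term: -(56/27)x^2
order-6 term: -(112/243)x
order-7 term: -32/729
the series for exp((2/3)D) f terminates at order 7
exp((2/3)D) f = -(3/4)x^7 - (7/2)x^6 - 7x^5 - (70/9)x^4 - (140/27)x^3 - (56/27)x^2 - (953/486)x - 761/729

the result is g(x) = -(3/4)x^7 - (7/2)x^6 - 7x^5 - (70/9)x^4 - (140/27)x^3 - (56/27)x^2 - (953/486)x - 761/729


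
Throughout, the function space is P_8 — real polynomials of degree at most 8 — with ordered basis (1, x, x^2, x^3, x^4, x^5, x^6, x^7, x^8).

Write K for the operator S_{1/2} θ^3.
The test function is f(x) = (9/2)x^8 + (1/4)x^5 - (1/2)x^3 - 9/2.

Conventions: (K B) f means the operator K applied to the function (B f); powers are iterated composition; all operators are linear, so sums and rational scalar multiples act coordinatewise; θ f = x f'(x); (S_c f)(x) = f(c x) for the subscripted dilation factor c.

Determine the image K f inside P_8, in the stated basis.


the result is g(x) = 9x^8 + (125/128)x^5 - (27/16)x^3

θ f = 36x^8 + (5/4)x^5 - (3/2)x^3
θ θ f = 288x^8 + (25/4)x^5 - (9/2)x^3
θ θ θ f = 2304x^8 + (125/4)x^5 - (27/2)x^3
S_{1/2} θ^3 f = 9x^8 + (125/128)x^5 - (27/16)x^3


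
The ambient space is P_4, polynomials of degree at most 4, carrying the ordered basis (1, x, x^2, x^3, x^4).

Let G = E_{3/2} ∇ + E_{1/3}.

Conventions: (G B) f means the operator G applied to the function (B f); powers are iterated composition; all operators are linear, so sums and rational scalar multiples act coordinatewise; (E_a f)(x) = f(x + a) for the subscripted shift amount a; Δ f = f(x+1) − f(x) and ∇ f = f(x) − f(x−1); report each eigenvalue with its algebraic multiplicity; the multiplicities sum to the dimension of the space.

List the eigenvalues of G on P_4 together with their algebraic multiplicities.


image of 1: 1
image of x: x + 4/3
image of x^2: x^2 + (8/3)x + 19/9
image of x^3: x^3 + 4x^2 + (19/3)x + 355/108
image of x^4: x^4 + (16/3)x^3 + (38/3)x^2 + (355/27)x + 406/81
the matrix is upper triangular; its diagonal is (1, 1, 1, 1, 1)
for a triangular matrix the eigenvalues are the diagonal entries, with algebraic multiplicity their repetition count

λ = 1 (multiplicity 5)


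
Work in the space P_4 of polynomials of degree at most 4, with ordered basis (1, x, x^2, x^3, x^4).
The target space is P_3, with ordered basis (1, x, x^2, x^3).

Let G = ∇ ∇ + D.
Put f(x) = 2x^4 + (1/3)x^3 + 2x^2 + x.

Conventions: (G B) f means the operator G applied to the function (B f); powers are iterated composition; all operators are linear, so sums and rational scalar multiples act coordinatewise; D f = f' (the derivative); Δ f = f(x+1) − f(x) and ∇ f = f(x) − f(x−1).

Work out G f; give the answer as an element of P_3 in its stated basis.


the result is g(x) = 8x^3 + 25x^2 - 42x + 31

∇ f = 8x^3 - 11x^2 + 11x - 8/3
∇ ∇ f = 24x^2 - 46x + 30
D f = 8x^3 + x^2 + 4x + 1
(∇ ∇ + D) f = 8x^3 + 25x^2 - 42x + 31


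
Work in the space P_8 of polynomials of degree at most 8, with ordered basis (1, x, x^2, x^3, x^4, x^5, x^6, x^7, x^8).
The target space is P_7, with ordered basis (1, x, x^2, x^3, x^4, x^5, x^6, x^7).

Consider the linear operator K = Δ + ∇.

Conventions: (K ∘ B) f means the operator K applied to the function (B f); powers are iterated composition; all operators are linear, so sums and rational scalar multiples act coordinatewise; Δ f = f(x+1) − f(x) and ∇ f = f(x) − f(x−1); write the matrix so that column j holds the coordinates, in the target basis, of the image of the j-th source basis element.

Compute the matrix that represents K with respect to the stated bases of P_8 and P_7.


image of 1: 0
image of x: 2
image of x^2: 4x
image of x^3: 6x^2 + 2
image of x^4: 8x^3 + 8x
image of x^5: 10x^4 + 20x^2 + 2
image of x^6: 12x^5 + 40x^3 + 12x
image of x^7: 14x^6 + 70x^4 + 42x^2 + 2
image of x^8: 16x^7 + 112x^5 + 112x^3 + 16x
each image's coordinates form column j of the matrix

the matrix is [[0, 2, 0, 2, 0, 2, 0, 2, 0]; [0, 0, 4, 0, 8, 0, 12, 0, 16]; [0, 0, 0, 6, 0, 20, 0, 42, 0]; [0, 0, 0, 0, 8, 0, 40, 0, 112]; [0, 0, 0, 0, 0, 10, 0, 70, 0]; [0, 0, 0, 0, 0, 0, 12, 0, 112]; [0, 0, 0, 0, 0, 0, 0, 14, 0]; [0, 0, 0, 0, 0, 0, 0, 0, 16]] (rows listed top to bottom)


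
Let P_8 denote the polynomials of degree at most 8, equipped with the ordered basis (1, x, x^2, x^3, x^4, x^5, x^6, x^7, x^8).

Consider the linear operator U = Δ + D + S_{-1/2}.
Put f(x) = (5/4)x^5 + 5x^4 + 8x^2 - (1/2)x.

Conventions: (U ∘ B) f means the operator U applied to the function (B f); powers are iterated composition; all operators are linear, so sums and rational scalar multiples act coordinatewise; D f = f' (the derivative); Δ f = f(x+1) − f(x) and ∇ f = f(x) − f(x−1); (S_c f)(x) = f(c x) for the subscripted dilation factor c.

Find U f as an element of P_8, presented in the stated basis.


Δ f = (25/4)x^4 + (65/2)x^3 + (85/2)x^2 + (169/4)x + 55/4
D f = (25/4)x^4 + 20x^3 + 16x - 1/2
S_{-1/2} f = -(5/128)x^5 + (5/16)x^4 + 2x^2 + (1/4)x
(Δ + D + S_{-1/2}) f = -(5/128)x^5 + (205/16)x^4 + (105/2)x^3 + (89/2)x^2 + (117/2)x + 53/4

the image equals g(x) = -(5/128)x^5 + (205/16)x^4 + (105/2)x^3 + (89/2)x^2 + (117/2)x + 53/4


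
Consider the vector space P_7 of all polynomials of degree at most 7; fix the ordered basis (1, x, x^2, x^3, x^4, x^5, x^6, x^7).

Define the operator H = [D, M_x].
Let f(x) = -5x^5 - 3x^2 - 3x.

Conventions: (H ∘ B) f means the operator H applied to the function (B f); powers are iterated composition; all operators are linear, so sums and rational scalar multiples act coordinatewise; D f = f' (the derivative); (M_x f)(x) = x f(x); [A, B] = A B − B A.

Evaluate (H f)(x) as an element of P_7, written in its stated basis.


the result is g(x) = -5x^5 - 3x^2 - 3x

M_x f = -5x^6 - 3x^3 - 3x^2
D M_x f = -30x^5 - 9x^2 - 6x
D f = -25x^4 - 6x - 3
M_x D f = -25x^5 - 6x^2 - 3x
[D, M_x] f = -5x^5 - 3x^2 - 3x


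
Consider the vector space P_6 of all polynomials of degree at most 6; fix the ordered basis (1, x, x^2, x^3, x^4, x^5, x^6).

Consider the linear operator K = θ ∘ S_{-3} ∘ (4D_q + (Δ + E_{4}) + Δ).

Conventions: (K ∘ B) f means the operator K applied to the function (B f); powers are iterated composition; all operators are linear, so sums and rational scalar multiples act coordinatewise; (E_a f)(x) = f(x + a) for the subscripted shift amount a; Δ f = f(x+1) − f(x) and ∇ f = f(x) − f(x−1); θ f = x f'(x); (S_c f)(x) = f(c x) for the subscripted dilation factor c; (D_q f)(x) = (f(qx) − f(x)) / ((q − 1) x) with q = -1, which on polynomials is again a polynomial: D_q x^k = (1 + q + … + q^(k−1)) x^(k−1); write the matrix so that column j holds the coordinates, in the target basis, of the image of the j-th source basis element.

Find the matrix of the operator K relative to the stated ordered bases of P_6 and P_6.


image of 1: 0
image of x: -3x
image of x^2: 18x^2 - 36x
image of x^3: -81x^3 + 396x^2 - 162x
image of x^4: 324x^4 - 1944x^3 + 1944x^2 - 792x
image of x^5: -1215x^5 + 11016x^4 - 14580x^3 + 11880x^2 - 3870x
image of x^6: 4374x^6 - 43740x^5 + 87480x^4 - 106920x^3 + 69660x^2 - 18468x
each image's coordinates form column j of the matrix

the matrix is [[0, 0, 0, 0, 0, 0, 0]; [0, -3, -36, -162, -792, -3870, -18468]; [0, 0, 18, 396, 1944, 11880, 69660]; [0, 0, 0, -81, -1944, -14580, -106920]; [0, 0, 0, 0, 324, 11016, 87480]; [0, 0, 0, 0, 0, -1215, -43740]; [0, 0, 0, 0, 0, 0, 4374]] (rows listed top to bottom)


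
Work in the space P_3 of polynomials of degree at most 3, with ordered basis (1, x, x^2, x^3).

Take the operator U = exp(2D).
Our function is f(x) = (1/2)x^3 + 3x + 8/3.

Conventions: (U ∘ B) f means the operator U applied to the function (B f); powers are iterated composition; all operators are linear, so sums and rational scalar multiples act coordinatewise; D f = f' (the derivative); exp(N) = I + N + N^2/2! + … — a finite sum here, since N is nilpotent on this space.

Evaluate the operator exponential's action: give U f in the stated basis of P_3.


order-1 term: 3x^2 + 6
order-2 term: 6x
order-3 term: 4
the series for exp(2D) f terminates at order 3
exp(2D) f = (1/2)x^3 + 3x^2 + 9x + 38/3

g(x) = (1/2)x^3 + 3x^2 + 9x + 38/3


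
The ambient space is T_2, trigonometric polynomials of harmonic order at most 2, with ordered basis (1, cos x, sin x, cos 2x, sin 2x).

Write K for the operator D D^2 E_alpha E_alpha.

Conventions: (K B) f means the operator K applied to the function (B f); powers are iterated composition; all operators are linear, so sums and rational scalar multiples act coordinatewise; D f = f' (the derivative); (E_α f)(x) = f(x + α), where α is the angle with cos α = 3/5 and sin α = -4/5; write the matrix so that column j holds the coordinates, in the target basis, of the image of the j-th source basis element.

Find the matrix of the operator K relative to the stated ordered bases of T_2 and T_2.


the matrix is [[0, 0, 0, 0, 0]; [0, -24/25, 7/25, 0, 0]; [0, -7/25, -24/25, 0, 0]; [0, 0, 0, 2688/625, 4216/625]; [0, 0, 0, -4216/625, 2688/625]] (rows listed top to bottom)

image of 1: 0
image of cos x: -(24/25)cos x - (7/25)sin x
image of sin x: (7/25)cos x - (24/25)sin x
image of cos 2x: (2688/625)cos 2x - (4216/625)sin 2x
image of sin 2x: (4216/625)cos 2x + (2688/625)sin 2x
each image's coordinates form column j of the matrix


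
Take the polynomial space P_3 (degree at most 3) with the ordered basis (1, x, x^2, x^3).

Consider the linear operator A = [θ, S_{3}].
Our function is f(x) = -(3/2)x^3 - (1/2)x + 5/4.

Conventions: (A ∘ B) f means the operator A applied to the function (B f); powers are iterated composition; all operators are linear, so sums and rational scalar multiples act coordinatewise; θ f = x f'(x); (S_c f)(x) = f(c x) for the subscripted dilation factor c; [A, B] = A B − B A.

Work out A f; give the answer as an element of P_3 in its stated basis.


the image equals g(x) = 0

S_{3} f = -(81/2)x^3 - (3/2)x + 5/4
θ S_{3} f = -(243/2)x^3 - (3/2)x
θ f = -(9/2)x^3 - (1/2)x
S_{3} θ f = -(243/2)x^3 - (3/2)x
[θ, S_{3}] f = 0


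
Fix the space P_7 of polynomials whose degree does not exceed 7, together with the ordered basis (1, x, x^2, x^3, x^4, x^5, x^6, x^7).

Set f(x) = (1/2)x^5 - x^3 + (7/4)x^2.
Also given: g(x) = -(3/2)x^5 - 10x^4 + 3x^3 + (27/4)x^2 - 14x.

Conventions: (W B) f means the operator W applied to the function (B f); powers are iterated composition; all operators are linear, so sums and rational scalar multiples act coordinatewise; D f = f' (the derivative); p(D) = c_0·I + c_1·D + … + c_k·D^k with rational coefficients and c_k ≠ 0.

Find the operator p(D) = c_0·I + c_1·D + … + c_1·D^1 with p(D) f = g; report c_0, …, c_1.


D^0 f = (1/2)x^5 - x^3 + (7/4)x^2
D^1 f = (5/2)x^4 - 3x^2 + (7/2)x
matching coefficients of g against c_0 f + c_1 Df + … from the top degree down determines the c_i
solution: c_0 = -3, c_1 = -4

p(D) = -3·I − 4·D, i.e. c_0 = -3, c_1 = -4


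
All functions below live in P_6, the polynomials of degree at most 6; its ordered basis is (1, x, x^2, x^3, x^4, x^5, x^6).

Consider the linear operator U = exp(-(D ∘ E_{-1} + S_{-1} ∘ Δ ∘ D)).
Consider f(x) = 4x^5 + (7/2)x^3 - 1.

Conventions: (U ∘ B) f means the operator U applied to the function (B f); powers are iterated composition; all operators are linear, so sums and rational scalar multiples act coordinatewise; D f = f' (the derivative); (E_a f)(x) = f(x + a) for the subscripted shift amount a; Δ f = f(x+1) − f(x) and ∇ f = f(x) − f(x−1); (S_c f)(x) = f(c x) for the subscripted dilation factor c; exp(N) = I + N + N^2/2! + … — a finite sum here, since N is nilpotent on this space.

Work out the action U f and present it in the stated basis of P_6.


order-1 term: -20x^4 + 160x^3 - (501/2)x^2 + 202x - 61
order-2 term: 40x^3 - 240x^2 + (2421/2)x - 581
order-3 term: -40x^2 + 320x - 967/2
order-4 term: 20x - 80
order-5 term: -4
the series for exp(-(D ∘ E_{-1} + S_{-1} ∘ Δ ∘ D)) f terminates at order 5
exp(-(D ∘ E_{-1} + S_{-1} ∘ Δ ∘ D)) f = 4x^5 - 20x^4 + (407/2)x^3 - (1061/2)x^2 + (3505/2)x - 2421/2

g(x) = 4x^5 - 20x^4 + (407/2)x^3 - (1061/2)x^2 + (3505/2)x - 2421/2


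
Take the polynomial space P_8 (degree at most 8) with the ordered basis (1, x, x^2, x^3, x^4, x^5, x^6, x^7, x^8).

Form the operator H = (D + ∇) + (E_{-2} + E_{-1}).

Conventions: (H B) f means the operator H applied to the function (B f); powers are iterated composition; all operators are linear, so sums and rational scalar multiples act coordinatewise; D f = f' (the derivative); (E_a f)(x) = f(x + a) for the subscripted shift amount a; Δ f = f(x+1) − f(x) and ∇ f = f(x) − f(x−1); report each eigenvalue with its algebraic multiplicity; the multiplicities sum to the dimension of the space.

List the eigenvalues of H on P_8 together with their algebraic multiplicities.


λ = 2 (multiplicity 9)

image of 1: 2
image of x: 2x - 1
image of x^2: 2x^2 - 2x + 4
image of x^3: 2x^3 - 3x^2 + 12x - 8
image of x^4: 2x^4 - 4x^3 + 24x^2 - 32x + 16
image of x^5: 2x^5 - 5x^4 + 40x^3 - 80x^2 + 80x - 32
image of x^6: 2x^6 - 6x^5 + 60x^4 - 160x^3 + 240x^2 - 192x + 64
image of x^7: 2x^7 - 7x^6 + 84x^5 - 280x^4 + 560x^3 - 672x^2 + 448x - 128
image of x^8: 2x^8 - 8x^7 + 112x^6 - 448x^5 + 1120x^4 - 1792x^3 + 1792x^2 - 1024x + 256
the matrix is upper triangular; its diagonal is (2, 2, 2, 2, 2, 2, 2, 2, 2)
for a triangular matrix the eigenvalues are the diagonal entries, with algebraic multiplicity their repetition count


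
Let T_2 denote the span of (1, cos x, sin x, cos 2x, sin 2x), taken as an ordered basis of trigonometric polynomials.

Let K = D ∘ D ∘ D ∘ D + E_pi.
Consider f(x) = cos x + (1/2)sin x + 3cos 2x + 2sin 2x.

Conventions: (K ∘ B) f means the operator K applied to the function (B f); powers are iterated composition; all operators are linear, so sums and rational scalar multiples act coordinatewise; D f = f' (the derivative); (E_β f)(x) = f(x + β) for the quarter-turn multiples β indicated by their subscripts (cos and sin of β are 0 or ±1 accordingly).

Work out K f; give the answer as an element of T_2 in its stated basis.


the result is g(x) = 51cos 2x + 34sin 2x

D f = (1/2)cos x - sin x + 4cos 2x - 6sin 2x
D D f = -cos x - (1/2)sin x - 12cos 2x - 8sin 2x
D D D f = -(1/2)cos x + sin x - 16cos 2x + 24sin 2x
D D D D f = cos x + (1/2)sin x + 48cos 2x + 32sin 2x
E_pi f = -cos x - (1/2)sin x + 3cos 2x + 2sin 2x
(D ∘ D ∘ D ∘ D + E_pi) f = 51cos 2x + 34sin 2x


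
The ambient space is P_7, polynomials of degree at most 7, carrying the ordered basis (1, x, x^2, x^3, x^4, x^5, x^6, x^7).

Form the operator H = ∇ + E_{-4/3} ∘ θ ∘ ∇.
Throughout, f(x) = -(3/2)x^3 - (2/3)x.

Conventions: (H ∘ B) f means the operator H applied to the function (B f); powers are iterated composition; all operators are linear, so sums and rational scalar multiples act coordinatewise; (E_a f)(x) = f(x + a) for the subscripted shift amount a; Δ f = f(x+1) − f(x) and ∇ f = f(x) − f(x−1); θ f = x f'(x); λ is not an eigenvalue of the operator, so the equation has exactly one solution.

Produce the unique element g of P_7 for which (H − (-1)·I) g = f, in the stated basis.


the result is g(x) = -(3/2)x^3 + (27/2)x^2 - (263/3)x + 482/3

write g with unknown coordinates in the stated basis and equate coefficients in (H − (-1)·I) g = f
solving from the highest basis element down gives g = -(3/2)x^3 + (27/2)x^2 - (263/3)x + 482/3
check: H g = -(27/2)x^2 + 87x - 482/3
so H g − (-1)·g = -(3/2)x^3 - (2/3)x = f ✓


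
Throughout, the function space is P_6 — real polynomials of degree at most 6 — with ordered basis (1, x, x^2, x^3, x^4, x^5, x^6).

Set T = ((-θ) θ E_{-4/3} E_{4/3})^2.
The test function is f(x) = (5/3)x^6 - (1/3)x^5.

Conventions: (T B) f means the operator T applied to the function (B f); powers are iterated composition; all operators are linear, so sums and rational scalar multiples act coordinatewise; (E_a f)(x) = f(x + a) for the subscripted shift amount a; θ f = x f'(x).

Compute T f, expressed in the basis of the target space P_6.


the result is g(x) = 2160x^6 - (625/3)x^5

E_{4/3} f = (5/3)x^6 + 13x^5 + (380/9)x^4 + (5920/81)x^3 + (640/9)x^2 + (8960/243)x + 17408/2187
E_{-4/3} E_{4/3} f = (5/3)x^6 - (1/3)x^5
θ E_{-4/3} E_{4/3} f = 10x^6 - (5/3)x^5
θ (θ E_{-4/3}) E_{4/3} f = 60x^6 - (25/3)x^5
(-θ) (θ E_{-4/3}) E_{4/3} f = -60x^6 + (25/3)x^5
E_{4/3} ((-θ) θ E_{-4/3} E_{4/3}) f = -60x^6 - (1415/3)x^5 - (13900/9)x^4 - (72800/27)x^3 - (214400/81)x^2 - (336640/243)x - 220160/729
E_{-4/3} E_{4/3} ((-θ) θ E_{-4/3} E_{4/3}) f = -60x^6 + (25/3)x^5
θ E_{-4/3} E_{4/3} ((-θ) θ E_{-4/3} E_{4/3}) f = -360x^6 + (125/3)x^5
θ (θ E_{-4/3}) E_{4/3} ((-θ) θ E_{-4/3} E_{4/3}) f = -2160x^6 + (625/3)x^5
(-θ) (θ E_{-4/3}) E_{4/3} ((-θ) θ E_{-4/3} E_{4/3}) f = 2160x^6 - (625/3)x^5


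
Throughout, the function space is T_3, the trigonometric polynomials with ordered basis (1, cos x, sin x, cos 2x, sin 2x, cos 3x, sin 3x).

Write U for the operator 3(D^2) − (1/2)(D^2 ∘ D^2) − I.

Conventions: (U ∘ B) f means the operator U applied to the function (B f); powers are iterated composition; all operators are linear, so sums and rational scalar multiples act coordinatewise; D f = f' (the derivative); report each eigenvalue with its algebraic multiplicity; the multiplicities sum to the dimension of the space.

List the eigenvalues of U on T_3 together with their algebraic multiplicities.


image of 1: -1
image of cos x: -(9/2)cos x
image of sin x: -(9/2)sin x
image of cos 2x: -21cos 2x
image of sin 2x: -21sin 2x
image of cos 3x: -(137/2)cos 3x
image of sin 3x: -(137/2)sin 3x
the matrix is diagonal; its diagonal is (-1, -9/2, -9/2, -21, -21, -137/2, -137/2)
for a triangular matrix the eigenvalues are the diagonal entries, with algebraic multiplicity their repetition count

λ = -137/2 (multiplicity 2), λ = -21 (multiplicity 2), λ = -9/2 (multiplicity 2), λ = -1 (multiplicity 1)


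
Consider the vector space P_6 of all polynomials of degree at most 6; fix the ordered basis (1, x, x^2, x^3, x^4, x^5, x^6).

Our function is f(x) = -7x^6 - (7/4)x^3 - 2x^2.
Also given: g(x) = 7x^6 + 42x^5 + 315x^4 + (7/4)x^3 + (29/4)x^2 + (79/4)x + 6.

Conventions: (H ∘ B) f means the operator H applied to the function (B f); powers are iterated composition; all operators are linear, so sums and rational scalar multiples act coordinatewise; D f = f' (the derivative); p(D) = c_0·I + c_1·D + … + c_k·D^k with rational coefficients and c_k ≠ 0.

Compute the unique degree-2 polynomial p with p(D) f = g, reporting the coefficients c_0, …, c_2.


c_0 = -1, c_1 = -1, c_2 = -3/2

D^0 f = -7x^6 - (7/4)x^3 - 2x^2
D^1 f = -42x^5 - (21/4)x^2 - 4x
D^2 f = -210x^4 - (21/2)x - 4
matching coefficients of g against c_0 f + c_1 Df + … from the top degree down determines the c_i
solution: c_0 = -1, c_1 = -1, c_2 = -3/2


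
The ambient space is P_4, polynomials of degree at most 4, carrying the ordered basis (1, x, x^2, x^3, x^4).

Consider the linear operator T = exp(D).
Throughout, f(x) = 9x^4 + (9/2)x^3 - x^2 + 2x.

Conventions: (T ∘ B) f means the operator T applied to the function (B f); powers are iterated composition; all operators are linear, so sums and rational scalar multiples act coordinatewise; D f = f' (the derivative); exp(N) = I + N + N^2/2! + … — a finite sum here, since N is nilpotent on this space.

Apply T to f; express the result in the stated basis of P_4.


the image equals g(x) = 9x^4 + (81/2)x^3 + (133/2)x^2 + (99/2)x + 29/2

order-1 term: 36x^3 + (27/2)x^2 - 2x + 2
order-2 term: 54x^2 + (27/2)x - 1
order-3 term: 36x + 9/2
order-4 term: 9
the series for exp(D) f terminates at order 4
exp(D) f = 9x^4 + (81/2)x^3 + (133/2)x^2 + (99/2)x + 29/2


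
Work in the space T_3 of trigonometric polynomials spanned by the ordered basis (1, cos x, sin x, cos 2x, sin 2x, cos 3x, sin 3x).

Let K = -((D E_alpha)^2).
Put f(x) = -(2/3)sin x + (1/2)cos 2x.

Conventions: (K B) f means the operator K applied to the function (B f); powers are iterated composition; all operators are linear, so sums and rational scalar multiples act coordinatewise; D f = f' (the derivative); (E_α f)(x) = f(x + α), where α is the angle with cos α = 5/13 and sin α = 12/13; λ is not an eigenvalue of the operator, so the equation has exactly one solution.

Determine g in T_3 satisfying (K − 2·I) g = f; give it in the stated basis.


g(x) = (80/1321)cos x + (914/3963)sin x - (29039/575044)cos 2x - (14280/143761)sin 2x

write g with unknown coordinates in the stated basis and equate coefficients in (K − 2·I) g = f
solving from the highest basis element down gives g = (80/1321)cos x + (914/3963)sin x - (29039/575044)cos 2x - (14280/143761)sin 2x
check: K g = (160/1321)cos x - (814/3963)sin x + (57361/143761)cos 2x - (28560/143761)sin 2x
so K g − 2·g = -(2/3)sin x + (1/2)cos 2x = f ✓


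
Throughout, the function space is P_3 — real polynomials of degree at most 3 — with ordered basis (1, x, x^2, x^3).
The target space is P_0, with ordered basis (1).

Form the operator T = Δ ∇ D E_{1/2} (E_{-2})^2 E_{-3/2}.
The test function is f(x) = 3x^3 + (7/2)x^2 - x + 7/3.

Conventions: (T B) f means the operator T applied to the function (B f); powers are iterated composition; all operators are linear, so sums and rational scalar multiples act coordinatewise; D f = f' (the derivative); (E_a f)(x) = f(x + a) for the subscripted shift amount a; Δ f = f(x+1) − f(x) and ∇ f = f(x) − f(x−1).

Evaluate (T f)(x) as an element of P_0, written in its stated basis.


g(x) = 18

E_{-3/2} f = 3x^3 - 10x^2 + (35/4)x + 19/12
E_{-2} E_{-3/2} f = 3x^3 - 28x^2 + (339/4)x - 959/12
E_{-2} E_{-2} E_{-3/2} f = 3x^3 - 46x^2 + (931/4)x - 4625/12
E_{1/2} (E_{-2})^2 E_{-3/2} f = 3x^3 - (83/2)x^2 + 189x - 1681/6
D E_{1/2} (E_{-2})^2 E_{-3/2} f = 9x^2 - 83x + 189
∇ D E_{1/2} (E_{-2})^2 E_{-3/2} f = 18x - 92
Δ (∇ D E_{1/2} (E_{-2})^2 E_{-3/2}) f = 18


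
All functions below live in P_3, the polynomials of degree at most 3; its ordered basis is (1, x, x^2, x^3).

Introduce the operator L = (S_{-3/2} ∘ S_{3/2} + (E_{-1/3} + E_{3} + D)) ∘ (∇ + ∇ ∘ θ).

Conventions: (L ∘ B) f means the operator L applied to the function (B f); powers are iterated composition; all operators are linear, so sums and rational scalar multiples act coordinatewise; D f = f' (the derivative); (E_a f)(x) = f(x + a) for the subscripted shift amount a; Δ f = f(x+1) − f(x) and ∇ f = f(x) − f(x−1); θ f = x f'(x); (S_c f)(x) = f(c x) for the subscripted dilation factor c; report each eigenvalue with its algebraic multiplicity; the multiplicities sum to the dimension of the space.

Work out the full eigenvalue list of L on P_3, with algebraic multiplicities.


λ = 0 (multiplicity 4)

image of 1: 0
image of x: 6
image of x^2: -(3/2)x + 13
image of x^3: (339/4)x^2 + 91x + 232/3
the matrix is upper triangular; its diagonal is (0, 0, 0, 0)
for a triangular matrix the eigenvalues are the diagonal entries, with algebraic multiplicity their repetition count


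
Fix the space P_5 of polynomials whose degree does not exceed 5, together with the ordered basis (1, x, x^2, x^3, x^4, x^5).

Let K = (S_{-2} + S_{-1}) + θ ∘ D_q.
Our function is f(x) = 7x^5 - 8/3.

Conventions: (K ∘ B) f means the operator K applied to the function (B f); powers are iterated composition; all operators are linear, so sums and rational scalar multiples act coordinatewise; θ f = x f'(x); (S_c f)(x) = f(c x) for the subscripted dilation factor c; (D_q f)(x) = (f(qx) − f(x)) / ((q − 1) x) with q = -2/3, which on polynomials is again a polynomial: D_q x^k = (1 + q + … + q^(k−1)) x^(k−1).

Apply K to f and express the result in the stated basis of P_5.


g(x) = -231x^5 + (1540/81)x^4 - 16/3

S_{-2} f = -224x^5 - 8/3
S_{-1} f = -7x^5 - 8/3
(S_{-2} + S_{-1}) f = -231x^5 - 16/3
D_q f = (385/81)x^4
θ D_q f = (1540/81)x^4
((S_{-2} + S_{-1}) + θ ∘ D_q) f = -231x^5 + (1540/81)x^4 - 16/3


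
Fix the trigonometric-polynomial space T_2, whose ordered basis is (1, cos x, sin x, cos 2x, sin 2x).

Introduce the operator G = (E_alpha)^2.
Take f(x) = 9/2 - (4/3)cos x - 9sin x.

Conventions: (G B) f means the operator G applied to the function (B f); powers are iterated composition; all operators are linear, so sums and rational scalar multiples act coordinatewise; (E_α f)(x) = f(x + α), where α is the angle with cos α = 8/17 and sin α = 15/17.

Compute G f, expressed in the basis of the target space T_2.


E_alpha f = 9/2 - (437/51)cos x - (52/17)sin x
E_alpha E_alpha f = 9/2 - (5836/867)cos x + (1769/289)sin x

g(x) = 9/2 - (5836/867)cos x + (1769/289)sin x


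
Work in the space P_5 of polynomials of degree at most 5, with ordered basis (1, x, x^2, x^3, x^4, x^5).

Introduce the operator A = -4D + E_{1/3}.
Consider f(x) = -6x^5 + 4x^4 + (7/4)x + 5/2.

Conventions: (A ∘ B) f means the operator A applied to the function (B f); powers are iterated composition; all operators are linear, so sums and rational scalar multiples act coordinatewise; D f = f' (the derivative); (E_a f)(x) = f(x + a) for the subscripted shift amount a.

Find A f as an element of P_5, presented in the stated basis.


the image equals g(x) = -6x^5 + 114x^4 - (196/3)x^3 + (4/9)x^2 + (71/36)x - 1261/324

D f = -30x^4 + 16x^3 + 7/4
(-4D) f = 120x^4 - 64x^3 - 7
E_{1/3} f = -6x^5 - 6x^4 - (4/3)x^3 + (4/9)x^2 + (71/36)x + 1007/324
(-4D + E_{1/3}) f = -6x^5 + 114x^4 - (196/3)x^3 + (4/9)x^2 + (71/36)x - 1261/324


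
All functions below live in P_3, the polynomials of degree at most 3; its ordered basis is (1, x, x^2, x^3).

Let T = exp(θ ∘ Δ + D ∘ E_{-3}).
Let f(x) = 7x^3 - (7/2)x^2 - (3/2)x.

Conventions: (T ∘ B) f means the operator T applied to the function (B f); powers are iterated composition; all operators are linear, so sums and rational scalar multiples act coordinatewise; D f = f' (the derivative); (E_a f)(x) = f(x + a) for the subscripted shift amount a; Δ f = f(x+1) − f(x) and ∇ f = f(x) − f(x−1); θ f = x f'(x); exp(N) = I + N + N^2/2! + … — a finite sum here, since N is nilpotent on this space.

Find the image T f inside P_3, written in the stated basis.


order-1 term: 63x^2 - 119x + 417/2
order-2 term: 126x - 497/2
order-3 term: 42
the series for exp(θ ∘ Δ + D ∘ E_{-3}) f terminates at order 3
exp(θ ∘ Δ + D ∘ E_{-3}) f = 7x^3 + (119/2)x^2 + (11/2)x + 2

the result is g(x) = 7x^3 + (119/2)x^2 + (11/2)x + 2


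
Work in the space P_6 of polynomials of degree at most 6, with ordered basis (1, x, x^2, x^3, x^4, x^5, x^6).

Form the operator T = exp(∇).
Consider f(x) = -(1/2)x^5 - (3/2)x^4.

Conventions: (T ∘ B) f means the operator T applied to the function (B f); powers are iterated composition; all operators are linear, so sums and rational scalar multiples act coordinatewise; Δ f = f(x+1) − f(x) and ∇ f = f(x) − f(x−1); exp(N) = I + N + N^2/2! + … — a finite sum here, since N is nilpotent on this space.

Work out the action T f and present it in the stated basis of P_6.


g(x) = -(1/2)x^5 - 4x^4 - 6x^3 + 5x^2 + (7/2)x - 5/2

order-1 term: -(5/2)x^4 - x^3 + 4x^2 - (7/2)x + 1
order-2 term: -5x^3 + 6x^2 + (1/2)x - 3
order-3 term: -5x^2 + 9x - 7/2
order-4 term: -(5/2)x + 7/2
order-5 term: -1/2
the series for exp(∇) f terminates at order 5
exp(∇) f = -(1/2)x^5 - 4x^4 - 6x^3 + 5x^2 + (7/2)x - 5/2


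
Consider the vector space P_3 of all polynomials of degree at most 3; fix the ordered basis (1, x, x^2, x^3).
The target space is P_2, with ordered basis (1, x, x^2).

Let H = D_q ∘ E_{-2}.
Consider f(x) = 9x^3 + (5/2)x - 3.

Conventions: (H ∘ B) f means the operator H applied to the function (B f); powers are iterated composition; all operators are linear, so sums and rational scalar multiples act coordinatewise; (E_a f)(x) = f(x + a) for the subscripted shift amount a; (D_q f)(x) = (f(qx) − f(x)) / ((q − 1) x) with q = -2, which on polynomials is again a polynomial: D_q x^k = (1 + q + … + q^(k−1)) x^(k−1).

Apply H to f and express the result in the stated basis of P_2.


g(x) = 27x^2 + 54x + 221/2

E_{-2} f = 9x^3 - 54x^2 + (221/2)x - 80
D_q E_{-2} f = 27x^2 + 54x + 221/2


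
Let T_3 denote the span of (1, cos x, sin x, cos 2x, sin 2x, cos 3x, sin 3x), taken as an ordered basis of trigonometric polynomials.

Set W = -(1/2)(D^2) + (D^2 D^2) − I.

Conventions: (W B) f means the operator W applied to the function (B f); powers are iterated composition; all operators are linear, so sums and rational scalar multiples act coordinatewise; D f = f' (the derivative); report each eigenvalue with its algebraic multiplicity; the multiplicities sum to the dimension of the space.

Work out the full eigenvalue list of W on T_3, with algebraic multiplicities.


λ = -1 (multiplicity 1), λ = 1/2 (multiplicity 2), λ = 17 (multiplicity 2), λ = 169/2 (multiplicity 2)

image of 1: -1
image of cos x: (1/2)cos x
image of sin x: (1/2)sin x
image of cos 2x: 17cos 2x
image of sin 2x: 17sin 2x
image of cos 3x: (169/2)cos 3x
image of sin 3x: (169/2)sin 3x
the matrix is diagonal; its diagonal is (-1, 1/2, 1/2, 17, 17, 169/2, 169/2)
for a triangular matrix the eigenvalues are the diagonal entries, with algebraic multiplicity their repetition count
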